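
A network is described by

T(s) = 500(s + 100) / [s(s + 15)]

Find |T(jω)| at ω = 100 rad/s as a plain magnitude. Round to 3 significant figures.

At s = jω = j100:
zero (s+100): 100 + j100 → |·| = √(100²+100²) = √20000 ≈ 141.42, ∠ = arctan(100/100) ≈ 45.00°
pole (s+15): 15 + j100 → |·| = √(15²+100²) = √10225 ≈ 101.12, ∠ = arctan(100/15) ≈ 81.47°
pole at origin: |s| = 100, ∠ = 90.00° (in denominator)
|T| = 500 · 141.42 / 10112 ≈ 6.9927

6.99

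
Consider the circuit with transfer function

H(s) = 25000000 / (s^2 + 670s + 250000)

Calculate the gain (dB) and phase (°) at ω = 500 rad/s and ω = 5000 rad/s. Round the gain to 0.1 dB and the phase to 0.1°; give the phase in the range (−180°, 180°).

ω = 500: 37.5 dB, -90.0°; ω = 5000: 0.0 dB, -172.3°

At s = jω = j500:
quadratic: (j500)² + 670·j500 + 250000 = 0 + j335000 → |·| ≈ 3.35e+05, ∠ ≈ 90.00°
|H| = 25000000 / 3.35e+05 ≈ 74.627
Gain = 20 log₁₀(74.627) ≈ 37.46 dB
∠H = 0.00° − 90.00° = -90.00°

At s = jω = j5000:
quadratic: (j5000)² + 670·j5000 + 250000 = -24750000 + j3350000 → |·| ≈ 2.4976e+07, ∠ ≈ 172.29°
|H| = 25000000 / 2.4976e+07 ≈ 1.001
Gain = 20 log₁₀(1.001) ≈ 0.01 dB
∠H = 0.00° − 172.29° = -172.29°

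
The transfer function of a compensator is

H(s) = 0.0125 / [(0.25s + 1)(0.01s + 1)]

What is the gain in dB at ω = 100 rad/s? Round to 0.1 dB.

-69.0 dB

At ω = 100 rad/s:
pole (1 + j100·0.25) = 1 + j25 → |·| ≈ 25.02, ∠ ≈ 87.71°
pole (1 + j100·0.01) = 1 + j1 → |·| ≈ 1.4142, ∠ ≈ 45.00°
|H| = 0.0125 · 1 / (25.02 · 1.4142) ≈ 0.00035327
Gain = 20 log₁₀(0.00035327) ≈ -69.04 dB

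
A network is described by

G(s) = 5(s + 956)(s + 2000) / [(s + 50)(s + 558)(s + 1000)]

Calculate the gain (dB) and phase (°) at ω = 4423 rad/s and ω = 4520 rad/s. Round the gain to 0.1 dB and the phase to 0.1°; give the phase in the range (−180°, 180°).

At s = jω = j4423:
zero (s+956): 956 + j4423 → |·| = √(956²+4423²) = √20476865 ≈ 4525.1, ∠ = arctan(4423/956) ≈ 77.80°
zero (s+2000): 2000 + j4423 → |·| = √(2000²+4423²) = √23562929 ≈ 4854.2, ∠ = arctan(4423/2000) ≈ 65.67°
pole (s+50): 50 + j4423 → |·| = √(50²+4423²) = √19565429 ≈ 4423.3, ∠ = arctan(4423/50) ≈ 89.35°
pole (s+558): 558 + j4423 → |·| = √(558²+4423²) = √19874293 ≈ 4458.1, ∠ = arctan(4423/558) ≈ 82.81°
pole (s+1000): 1000 + j4423 → |·| = √(1000²+4423²) = √20562929 ≈ 4534.6, ∠ = arctan(4423/1000) ≈ 77.26°
|G| = 5 · 2.1966e+07 / 8.942e+10 ≈ 0.0012282
Gain = 20 log₁₀(0.0012282) ≈ -58.21 dB
∠G = 143.47° − 249.42° = -105.95°

At s = jω = j4520:
zero (s+956): 956 + j4520 → |·| = √(956²+4520²) = √21344336 ≈ 4620, ∠ = arctan(4520/956) ≈ 78.06°
zero (s+2000): 2000 + j4520 → |·| = √(2000²+4520²) = √24430400 ≈ 4942.7, ∠ = arctan(4520/2000) ≈ 66.13°
pole (s+50): 50 + j4520 → |·| = √(50²+4520²) = √20432900 ≈ 4520.3, ∠ = arctan(4520/50) ≈ 89.37°
pole (s+558): 558 + j4520 → |·| = √(558²+4520²) = √20741764 ≈ 4554.3, ∠ = arctan(4520/558) ≈ 82.96°
pole (s+1000): 1000 + j4520 → |·| = √(1000²+4520²) = √21430400 ≈ 4629.3, ∠ = arctan(4520/1000) ≈ 77.52°
|G| = 5 · 2.2835e+07 / 9.5302e+10 ≈ 0.001198
Gain = 20 log₁₀(0.001198) ≈ -58.43 dB
∠G = 144.19° − 249.85° = -105.66°

ω = 4423: -58.2 dB, -106.0°; ω = 4520: -58.4 dB, -105.7°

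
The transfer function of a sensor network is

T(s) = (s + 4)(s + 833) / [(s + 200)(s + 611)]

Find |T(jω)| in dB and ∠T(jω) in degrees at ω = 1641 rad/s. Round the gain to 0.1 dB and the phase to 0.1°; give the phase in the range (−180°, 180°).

At s = jω = j1641:
zero (s+4): 4 + j1641 → |·| = √(4²+1641²) = √2692897 ≈ 1641, ∠ = arctan(1641/4) ≈ 89.86°
zero (s+833): 833 + j1641 → |·| = √(833²+1641²) = √3386770 ≈ 1840.3, ∠ = arctan(1641/833) ≈ 63.09°
pole (s+200): 200 + j1641 → |·| = √(200²+1641²) = √2732881 ≈ 1653.1, ∠ = arctan(1641/200) ≈ 83.05°
pole (s+611): 611 + j1641 → |·| = √(611²+1641²) = √3066202 ≈ 1751.1, ∠ = arctan(1641/611) ≈ 69.58°
|T| = 1 · 3.0199e+06 / 2.8947e+06 ≈ 1.0433
Gain = 20 log₁₀(1.0433) ≈ 0.37 dB
∠T = 152.95° − 152.63° = 0.32°

0.4 dB, 0.3°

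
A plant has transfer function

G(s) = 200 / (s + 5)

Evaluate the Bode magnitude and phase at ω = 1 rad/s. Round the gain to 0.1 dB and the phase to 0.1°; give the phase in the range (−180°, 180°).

31.9 dB, -11.3°

At s = jω = j1:
pole (s+5): 5 + j1 → |·| = √(5²+1²) = √26 ≈ 5.099, ∠ = arctan(1/5) ≈ 11.31°
|G| = 200 / 5.099 ≈ 39.223
Gain = 20 log₁₀(39.223) ≈ 31.87 dB
∠G = 0.00° − 11.31° = -11.31°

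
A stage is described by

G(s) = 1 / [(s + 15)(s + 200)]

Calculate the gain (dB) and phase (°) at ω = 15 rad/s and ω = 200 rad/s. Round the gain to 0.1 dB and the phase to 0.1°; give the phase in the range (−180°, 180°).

ω = 15: -72.6 dB, -49.3°; ω = 200: -95.1 dB, -130.7°

At s = jω = j15:
pole (s+15): 15 + j15 → |·| = √(15²+15²) = √450 ≈ 21.213, ∠ = arctan(15/15) ≈ 45.00°
pole (s+200): 200 + j15 → |·| = √(200²+15²) = √40225 ≈ 200.56, ∠ = arctan(15/200) ≈ 4.29°
|G| = 1 / 4254.5 ≈ 0.00023505
Gain = 20 log₁₀(0.00023505) ≈ -72.58 dB
∠G = 0.00° − 49.29° = -49.29°

At s = jω = j200:
pole (s+15): 15 + j200 → |·| = √(15²+200²) = √40225 ≈ 200.56, ∠ = arctan(200/15) ≈ 85.71°
pole (s+200): 200 + j200 → |·| = √(200²+200²) = √80000 ≈ 282.84, ∠ = arctan(200/200) ≈ 45.00°
|G| = 1 / 56726 ≈ 1.7629e-05
Gain = 20 log₁₀(1.7629e-05) ≈ -95.08 dB
∠G = 0.00° − 130.71° = -130.71°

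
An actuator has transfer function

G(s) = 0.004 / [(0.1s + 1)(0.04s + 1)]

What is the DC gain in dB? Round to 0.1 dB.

-48.0 dB

G(0) = 0.004 · 1 / 1 = 0.004
20 log₁₀(0.004) ≈ -47.96 dB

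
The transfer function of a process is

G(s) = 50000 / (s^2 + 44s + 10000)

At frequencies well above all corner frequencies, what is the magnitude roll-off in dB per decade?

Each pole contributes −20 dB/decade at high frequency; each zero contributes +20 dB/decade.
Net: 0 zero(s) − 2 pole(s) → -40 dB/decade.

-40 dB/decade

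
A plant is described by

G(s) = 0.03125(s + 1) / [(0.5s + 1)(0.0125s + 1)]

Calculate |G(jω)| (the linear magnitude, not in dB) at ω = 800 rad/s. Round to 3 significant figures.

0.00622

At ω = 800 rad/s:
zero (1 + j800·1) = 1 + j800 → |·| ≈ 800, ∠ ≈ 89.93°
pole (1 + j800·0.5) = 1 + j400 → |·| ≈ 400, ∠ ≈ 89.86°
pole (1 + j800·0.0125) = 1 + j10 → |·| ≈ 10.05, ∠ ≈ 84.29°
|G| = 0.03125 · 800 / (400 · 10.05) ≈ 0.0062189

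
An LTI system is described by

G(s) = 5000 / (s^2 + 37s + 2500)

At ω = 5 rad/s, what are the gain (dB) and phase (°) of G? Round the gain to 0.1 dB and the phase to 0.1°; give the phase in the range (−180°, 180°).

At s = jω = j5:
quadratic: (j5)² + 37·j5 + 2500 = 2475 + j185 → |·| ≈ 2481.9, ∠ ≈ 4.27°
|G| = 5000 / 2481.9 ≈ 2.0146
Gain = 20 log₁₀(2.0146) ≈ 6.08 dB
∠G = 0.00° − 4.27° = -4.27°

6.1 dB, -4.3°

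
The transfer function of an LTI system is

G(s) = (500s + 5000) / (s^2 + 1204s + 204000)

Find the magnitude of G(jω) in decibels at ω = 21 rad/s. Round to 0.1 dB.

-24.9 dB

Substitute s = j21:
Numerator: 500(j21) + 5000 = 5000 + j10500
Denominator: (j21)^2 + 1204(j21) + 204000 = 203559 + j25284
|N| = √(5000² + 10500²) ≈ 11630, ∠N ≈ 64.54°
|D| = √(203559² + 25284²) ≈ 2.0512e+05, ∠D ≈ 7.08°
|G| = 11630 / 2.0512e+05 ≈ 0.056699
Gain = 20 log₁₀(0.056699) ≈ -24.93 dB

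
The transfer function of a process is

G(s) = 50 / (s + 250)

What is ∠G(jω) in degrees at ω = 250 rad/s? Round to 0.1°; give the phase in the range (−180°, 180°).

-45.0°

At s = jω = j250:
pole (s+250): 250 + j250 → |·| = √(250²+250²) = √125000 ≈ 353.55, ∠ = arctan(250/250) ≈ 45.00°
∠G = 0.00° − 45.00° = -45.00°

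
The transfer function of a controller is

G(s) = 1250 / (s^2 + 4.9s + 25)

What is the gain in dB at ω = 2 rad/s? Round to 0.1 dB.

At s = jω = j2:
quadratic: (j2)² + 4.9·j2 + 25 = 21 + j9.8 → |·| ≈ 23.174, ∠ ≈ 25.02°
|G| = 1250 / 23.174 ≈ 53.94
Gain = 20 log₁₀(53.94) ≈ 34.64 dB

34.6 dB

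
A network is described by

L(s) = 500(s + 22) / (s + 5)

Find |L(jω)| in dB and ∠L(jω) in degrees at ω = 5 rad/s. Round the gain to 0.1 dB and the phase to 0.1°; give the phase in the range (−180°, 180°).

64.1 dB, -32.2°

At s = jω = j5:
zero (s+22): 22 + j5 → |·| = √(22²+5²) = √509 ≈ 22.561, ∠ = arctan(5/22) ≈ 12.80°
pole (s+5): 5 + j5 → |·| = √(5²+5²) = √50 ≈ 7.0711, ∠ = arctan(5/5) ≈ 45.00°
|L| = 500 · 22.561 / 7.0711 ≈ 1595.3
Gain = 20 log₁₀(1595.3) ≈ 64.06 dB
∠L = 12.80° − 45.00° = -32.20°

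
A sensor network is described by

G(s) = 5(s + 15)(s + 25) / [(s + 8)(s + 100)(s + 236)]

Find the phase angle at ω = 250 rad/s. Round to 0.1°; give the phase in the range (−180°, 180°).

-32.2°

At s = jω = j250:
zero (s+15): 15 + j250 → |·| = √(15²+250²) = √62725 ≈ 250.45, ∠ = arctan(250/15) ≈ 86.57°
zero (s+25): 25 + j250 → |·| = √(25²+250²) = √63125 ≈ 251.25, ∠ = arctan(250/25) ≈ 84.29°
pole (s+8): 8 + j250 → |·| = √(8²+250²) = √62564 ≈ 250.13, ∠ = arctan(250/8) ≈ 88.17°
pole (s+100): 100 + j250 → |·| = √(100²+250²) = √72500 ≈ 269.26, ∠ = arctan(250/100) ≈ 68.20°
pole (s+236): 236 + j250 → |·| = √(236²+250²) = √118196 ≈ 343.8, ∠ = arctan(250/236) ≈ 46.65°
∠G = 170.86° − 203.02° = -32.16°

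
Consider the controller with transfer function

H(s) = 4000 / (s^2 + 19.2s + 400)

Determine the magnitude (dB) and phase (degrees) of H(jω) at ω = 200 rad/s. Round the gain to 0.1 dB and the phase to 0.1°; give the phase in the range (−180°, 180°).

-20.0 dB, -174.5°

At s = jω = j200:
quadratic: (j200)² + 19.2·j200 + 400 = -39600 + j3840 → |·| ≈ 39786, ∠ ≈ 174.46°
|H| = 4000 / 39786 ≈ 0.10054
Gain = 20 log₁₀(0.10054) ≈ -19.95 dB
∠H = 0.00° − 174.46° = -174.46°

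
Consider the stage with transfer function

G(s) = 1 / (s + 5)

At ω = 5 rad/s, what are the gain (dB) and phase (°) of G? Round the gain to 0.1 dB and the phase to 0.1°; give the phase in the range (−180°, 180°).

-17.0 dB, -45.0°

At s = jω = j5:
pole (s+5): 5 + j5 → |·| = √(5²+5²) = √50 ≈ 7.0711, ∠ = arctan(5/5) ≈ 45.00°
|G| = 1 / 7.0711 ≈ 0.14142
Gain = 20 log₁₀(0.14142) ≈ -16.99 dB
∠G = 0.00° − 45.00° = -45.00°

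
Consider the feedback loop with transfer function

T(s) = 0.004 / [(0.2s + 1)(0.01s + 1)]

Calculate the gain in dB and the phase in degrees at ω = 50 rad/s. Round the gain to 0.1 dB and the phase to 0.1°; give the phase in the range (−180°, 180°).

At ω = 50 rad/s:
pole (1 + j50·0.2) = 1 + j10 → |·| ≈ 10.05, ∠ ≈ 84.29°
pole (1 + j50·0.01) = 1 + j0.5 → |·| ≈ 1.118, ∠ ≈ 26.57°
|T| = 0.004 · 1 / (10.05 · 1.118) ≈ 0.000356
Gain = 20 log₁₀(0.000356) ≈ -68.97 dB
∠T = (0°) − (84.29° + 26.57°) = -110.86°

-69.0 dB, -110.9°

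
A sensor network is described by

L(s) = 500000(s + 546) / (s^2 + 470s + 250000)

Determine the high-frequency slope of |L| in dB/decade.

Each pole contributes −20 dB/decade at high frequency; each zero contributes +20 dB/decade.
Net: 1 zero(s) − 2 pole(s) → -20 dB/decade.

-20 dB/decade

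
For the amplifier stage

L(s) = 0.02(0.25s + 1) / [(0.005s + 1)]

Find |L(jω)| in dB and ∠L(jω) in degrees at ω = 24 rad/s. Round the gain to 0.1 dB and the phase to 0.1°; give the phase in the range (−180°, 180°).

At ω = 24 rad/s:
zero (1 + j24·0.25) = 1 + j6 → |·| ≈ 6.0828, ∠ ≈ 80.54°
pole (1 + j24·0.005) = 1 + j0.12 → |·| ≈ 1.0072, ∠ ≈ 6.84°
|L| = 0.02 · 6.0828 / (1.0072) ≈ 0.12079
Gain = 20 log₁₀(0.12079) ≈ -18.36 dB
∠L = (80.54°) − (6.84°) = 73.70°

-18.4 dB, 73.7°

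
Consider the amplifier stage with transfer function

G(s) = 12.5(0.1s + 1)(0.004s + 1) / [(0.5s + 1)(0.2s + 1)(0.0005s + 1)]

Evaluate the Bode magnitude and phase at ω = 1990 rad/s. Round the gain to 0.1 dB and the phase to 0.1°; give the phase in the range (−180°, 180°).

-28.9 dB, -52.1°

At ω = 1990 rad/s:
zero (1 + j1990·0.1) = 1 + j199 → |·| ≈ 199, ∠ ≈ 89.71°
zero (1 + j1990·0.004) = 1 + j7.96 → |·| ≈ 8.0226, ∠ ≈ 82.84°
pole (1 + j1990·0.5) = 1 + j995 → |·| ≈ 995, ∠ ≈ 89.94°
pole (1 + j1990·0.2) = 1 + j398 → |·| ≈ 398, ∠ ≈ 89.86°
pole (1 + j1990·0.0005) = 1 + j0.995 → |·| ≈ 1.4107, ∠ ≈ 44.86°
|G| = 12.5 · 199 · 8.0226 / (995 · 398 · 1.4107) ≈ 0.035722
Gain = 20 log₁₀(0.035722) ≈ -28.94 dB
∠G = (89.71° + 82.84°) − (89.94° + 89.86° + 44.86°) = -52.11°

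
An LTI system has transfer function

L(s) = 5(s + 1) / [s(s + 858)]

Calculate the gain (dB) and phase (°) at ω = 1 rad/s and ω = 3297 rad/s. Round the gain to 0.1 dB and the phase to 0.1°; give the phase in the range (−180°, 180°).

At s = jω = j1:
zero (s+1): 1 + j1 → |·| = √(1²+1²) = √2 ≈ 1.4142, ∠ = arctan(1/1) ≈ 45.00°
pole (s+858): 858 + j1 → |·| = √(858²+1²) = √736165 ≈ 858, ∠ = arctan(1/858) ≈ 0.07°
pole at origin: |s| = 1, ∠ = 90.00° (in denominator)
|L| = 5 · 1.4142 / 858 ≈ 0.0082413
Gain = 20 log₁₀(0.0082413) ≈ -41.68 dB
∠L = 45.00° − 90.07° = -45.07°

At s = jω = j3297:
zero (s+1): 1 + j3297 → |·| = √(1²+3297²) = √10870210 ≈ 3297, ∠ = arctan(3297/1) ≈ 89.98°
pole (s+858): 858 + j3297 → |·| = √(858²+3297²) = √11606373 ≈ 3406.8, ∠ = arctan(3297/858) ≈ 75.41°
pole at origin: |s| = 3297, ∠ = 90.00° (in denominator)
|L| = 5 · 3297 / 1.1232e+07 ≈ 0.0014677
Gain = 20 log₁₀(0.0014677) ≈ -56.67 dB
∠L = 89.98° − 165.41° = -75.43°

ω = 1: -41.7 dB, -45.1°; ω = 3297: -56.7 dB, -75.4°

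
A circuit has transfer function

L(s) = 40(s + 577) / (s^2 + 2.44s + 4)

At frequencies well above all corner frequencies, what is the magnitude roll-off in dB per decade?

-20 dB/decade

Each pole contributes −20 dB/decade at high frequency; each zero contributes +20 dB/decade.
Net: 1 zero(s) − 2 pole(s) → -20 dB/decade.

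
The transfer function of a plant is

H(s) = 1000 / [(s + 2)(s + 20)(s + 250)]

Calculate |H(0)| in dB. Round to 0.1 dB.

H(0) = 1000 / (2·20·250) = 0.1
20 log₁₀(0.1) ≈ -20.00 dB

-20.0 dB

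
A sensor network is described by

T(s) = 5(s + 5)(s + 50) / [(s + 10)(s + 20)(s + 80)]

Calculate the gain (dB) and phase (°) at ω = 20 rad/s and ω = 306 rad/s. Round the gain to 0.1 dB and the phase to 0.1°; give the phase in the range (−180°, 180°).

ω = 20: -19.5 dB, -24.7°; ω = 306: -35.9 dB, -80.0°

At s = jω = j20:
zero (s+5): 5 + j20 → |·| = √(5²+20²) = √425 ≈ 20.616, ∠ = arctan(20/5) ≈ 75.96°
zero (s+50): 50 + j20 → |·| = √(50²+20²) = √2900 ≈ 53.852, ∠ = arctan(20/50) ≈ 21.80°
pole (s+10): 10 + j20 → |·| = √(10²+20²) = √500 ≈ 22.361, ∠ = arctan(20/10) ≈ 63.43°
pole (s+20): 20 + j20 → |·| = √(20²+20²) = √800 ≈ 28.284, ∠ = arctan(20/20) ≈ 45.00°
pole (s+80): 80 + j20 → |·| = √(80²+20²) = √6800 ≈ 82.462, ∠ = arctan(20/80) ≈ 14.04°
|T| = 5 · 1110.2 / 52154 ≈ 0.10643
Gain = 20 log₁₀(0.10643) ≈ -19.46 dB
∠T = 97.76° − 122.47° = -24.71°

At s = jω = j306:
zero (s+5): 5 + j306 → |·| = √(5²+306²) = √93661 ≈ 306.04, ∠ = arctan(306/5) ≈ 89.06°
zero (s+50): 50 + j306 → |·| = √(50²+306²) = √96136 ≈ 310.06, ∠ = arctan(306/50) ≈ 80.72°
pole (s+10): 10 + j306 → |·| = √(10²+306²) = √93736 ≈ 306.16, ∠ = arctan(306/10) ≈ 88.13°
pole (s+20): 20 + j306 → |·| = √(20²+306²) = √94036 ≈ 306.65, ∠ = arctan(306/20) ≈ 86.26°
pole (s+80): 80 + j306 → |·| = √(80²+306²) = √100036 ≈ 316.28, ∠ = arctan(306/80) ≈ 75.35°
|T| = 5 · 94891 / 2.9694e+07 ≈ 0.015978
Gain = 20 log₁₀(0.015978) ≈ -35.93 dB
∠T = 169.78° − 249.74° = -79.96°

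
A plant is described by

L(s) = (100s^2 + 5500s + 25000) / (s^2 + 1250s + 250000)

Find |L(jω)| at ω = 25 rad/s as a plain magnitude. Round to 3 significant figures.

0.567

Substitute s = j25:
Numerator: 100(j25)^2 + 5500(j25) + 25000 = -37500 + j137500
Denominator: (j25)^2 + 1250(j25) + 250000 = 249375 + j31250
|N| = √(37500² + 137500²) ≈ 1.4252e+05, ∠N ≈ 105.26°
|D| = √(249375² + 31250²) ≈ 2.5133e+05, ∠D ≈ 7.14°
|L| = 1.4252e+05 / 2.5133e+05 ≈ 0.56706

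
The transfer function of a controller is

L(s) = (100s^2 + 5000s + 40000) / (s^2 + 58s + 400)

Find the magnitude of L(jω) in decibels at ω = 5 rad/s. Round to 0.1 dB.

Substitute s = j5:
Numerator: 100(j5)^2 + 5000(j5) + 40000 = 37500 + j25000
Denominator: (j5)^2 + 58(j5) + 400 = 375 + j290
|N| = √(37500² + 25000²) ≈ 45069, ∠N ≈ 33.69°
|D| = √(375² + 290²) ≈ 474.05, ∠D ≈ 37.72°
|L| = 45069 / 474.05 ≈ 95.072
Gain = 20 log₁₀(95.072) ≈ 39.56 dB

39.6 dB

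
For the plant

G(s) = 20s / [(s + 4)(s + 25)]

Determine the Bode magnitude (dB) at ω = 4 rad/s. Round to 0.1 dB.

-5.1 dB

At s = jω = j4:
zero at origin: s = j4 → |·| = 4, ∠ = 90.00°
pole (s+4): 4 + j4 → |·| = √(4²+4²) = √32 ≈ 5.6569, ∠ = arctan(4/4) ≈ 45.00°
pole (s+25): 25 + j4 → |·| = √(25²+4²) = √641 ≈ 25.318, ∠ = arctan(4/25) ≈ 9.09°
|G| = 20 · 4 / 143.22 ≈ 0.55858
Gain = 20 log₁₀(0.55858) ≈ -5.06 dB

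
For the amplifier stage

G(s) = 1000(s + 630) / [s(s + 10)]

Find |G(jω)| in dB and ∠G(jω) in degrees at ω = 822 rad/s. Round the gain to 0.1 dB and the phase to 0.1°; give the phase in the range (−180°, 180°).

3.7 dB, -126.8°

At s = jω = j822:
zero (s+630): 630 + j822 → |·| = √(630²+822²) = √1072584 ≈ 1035.7, ∠ = arctan(822/630) ≈ 52.53°
pole (s+10): 10 + j822 → |·| = √(10²+822²) = √675784 ≈ 822.06, ∠ = arctan(822/10) ≈ 89.30°
pole at origin: |s| = 822, ∠ = 90.00° (in denominator)
|G| = 1000 · 1035.7 / 6.7573e+05 ≈ 1.5327
Gain = 20 log₁₀(1.5327) ≈ 3.71 dB
∠G = 52.53° − 179.30° = -126.77°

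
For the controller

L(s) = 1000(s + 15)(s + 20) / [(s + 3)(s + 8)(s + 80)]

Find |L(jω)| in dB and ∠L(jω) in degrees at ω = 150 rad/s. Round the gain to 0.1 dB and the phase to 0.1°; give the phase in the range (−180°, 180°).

15.5 dB, -71.0°

At s = jω = j150:
zero (s+15): 15 + j150 → |·| = √(15²+150²) = √22725 ≈ 150.75, ∠ = arctan(150/15) ≈ 84.29°
zero (s+20): 20 + j150 → |·| = √(20²+150²) = √22900 ≈ 151.33, ∠ = arctan(150/20) ≈ 82.41°
pole (s+3): 3 + j150 → |·| = √(3²+150²) = √22509 ≈ 150.03, ∠ = arctan(150/3) ≈ 88.85°
pole (s+8): 8 + j150 → |·| = √(8²+150²) = √22564 ≈ 150.21, ∠ = arctan(150/8) ≈ 86.95°
pole (s+80): 80 + j150 → |·| = √(80²+150²) = √28900 ≈ 170, ∠ = arctan(150/80) ≈ 61.93°
|L| = 1000 · 22813 / 3.8311e+06 ≈ 5.9547
Gain = 20 log₁₀(5.9547) ≈ 15.50 dB
∠L = 166.70° − 237.73° = -71.03°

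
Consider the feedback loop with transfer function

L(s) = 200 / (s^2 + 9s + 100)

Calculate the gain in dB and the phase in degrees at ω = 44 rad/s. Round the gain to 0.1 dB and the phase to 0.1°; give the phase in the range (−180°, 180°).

-19.5 dB, -167.8°

At s = jω = j44:
quadratic: (j44)² + 9·j44 + 100 = -1836 + j396 → |·| ≈ 1878.2, ∠ ≈ 167.83°
|L| = 200 / 1878.2 ≈ 0.10648
Gain = 20 log₁₀(0.10648) ≈ -19.45 dB
∠L = 0.00° − 167.83° = -167.83°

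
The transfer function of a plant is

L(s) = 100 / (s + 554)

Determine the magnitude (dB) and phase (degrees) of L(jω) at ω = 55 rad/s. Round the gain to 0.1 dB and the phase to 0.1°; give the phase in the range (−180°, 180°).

-14.9 dB, -5.7°

At s = jω = j55:
pole (s+554): 554 + j55 → |·| = √(554²+55²) = √309941 ≈ 556.72, ∠ = arctan(55/554) ≈ 5.67°
|L| = 100 / 556.72 ≈ 0.17962
Gain = 20 log₁₀(0.17962) ≈ -14.91 dB
∠L = 0.00° − 5.67° = -5.67°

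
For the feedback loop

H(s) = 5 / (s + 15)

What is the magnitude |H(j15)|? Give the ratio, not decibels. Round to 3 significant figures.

Substitute s = j15:
Numerator: 5 = 5 + j0
Denominator: (j15) + 15 = 15 + j15
|N| = √(5² + 0²) ≈ 5, ∠N ≈ 0.00°
|D| = √(15² + 15²) ≈ 21.213, ∠D ≈ 45.00°
|H| = 5 / 21.213 ≈ 0.2357

0.236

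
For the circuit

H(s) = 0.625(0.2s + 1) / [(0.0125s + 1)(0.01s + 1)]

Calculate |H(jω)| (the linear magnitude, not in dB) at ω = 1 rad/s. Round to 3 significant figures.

At ω = 1 rad/s:
zero (1 + j1·0.2) = 1 + j0.2 → |·| ≈ 1.0198, ∠ ≈ 11.31°
pole (1 + j1·0.0125) = 1 + j0.0125 → |·| ≈ 1.0001, ∠ ≈ 0.72°
pole (1 + j1·0.01) = 1 + j0.01 → |·| ≈ 1, ∠ ≈ 0.57°
|H| = 0.625 · 1.0198 / (1.0001 · 1) ≈ 0.63731

0.637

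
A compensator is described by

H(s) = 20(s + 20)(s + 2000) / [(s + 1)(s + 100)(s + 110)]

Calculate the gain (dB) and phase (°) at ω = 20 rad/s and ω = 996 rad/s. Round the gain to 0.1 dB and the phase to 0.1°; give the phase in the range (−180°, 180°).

ω = 20: 13.9 dB, -63.2°; ω = 996: -27.0 dB, -142.6°

At s = jω = j20:
zero (s+20): 20 + j20 → |·| = √(20²+20²) = √800 ≈ 28.284, ∠ = arctan(20/20) ≈ 45.00°
zero (s+2000): 2000 + j20 → |·| = √(2000²+20²) = √4000400 ≈ 2000.1, ∠ = arctan(20/2000) ≈ 0.57°
pole (s+1): 1 + j20 → |·| = √(1²+20²) = √401 ≈ 20.025, ∠ = arctan(20/1) ≈ 87.14°
pole (s+100): 100 + j20 → |·| = √(100²+20²) = √10400 ≈ 101.98, ∠ = arctan(20/100) ≈ 11.31°
pole (s+110): 110 + j20 → |·| = √(110²+20²) = √12500 ≈ 111.8, ∠ = arctan(20/110) ≈ 10.30°
|H| = 20 · 56571 / 2.2831e+05 ≈ 4.9556
Gain = 20 log₁₀(4.9556) ≈ 13.90 dB
∠H = 45.57° − 108.75° = -63.18°

At s = jω = j996:
zero (s+20): 20 + j996 → |·| = √(20²+996²) = √992416 ≈ 996.2, ∠ = arctan(996/20) ≈ 88.85°
zero (s+2000): 2000 + j996 → |·| = √(2000²+996²) = √4992016 ≈ 2234.3, ∠ = arctan(996/2000) ≈ 26.47°
pole (s+1): 1 + j996 → |·| = √(1²+996²) = √992017 ≈ 996, ∠ = arctan(996/1) ≈ 89.94°
pole (s+100): 100 + j996 → |·| = √(100²+996²) = √1002016 ≈ 1001, ∠ = arctan(996/100) ≈ 84.27°
pole (s+110): 110 + j996 → |·| = √(110²+996²) = √1004116 ≈ 1002.1, ∠ = arctan(996/110) ≈ 83.70°
|H| = 20 · 2.2258e+06 / 9.9909e+08 ≈ 0.044557
Gain = 20 log₁₀(0.044557) ≈ -27.02 dB
∠H = 115.32° − 257.91° = -142.59°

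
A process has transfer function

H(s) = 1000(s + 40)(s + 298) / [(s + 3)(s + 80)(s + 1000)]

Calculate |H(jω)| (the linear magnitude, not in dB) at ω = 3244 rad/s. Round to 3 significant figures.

0.296

At s = jω = j3244:
zero (s+40): 40 + j3244 → |·| = √(40²+3244²) = √10525136 ≈ 3244.2, ∠ = arctan(3244/40) ≈ 89.29°
zero (s+298): 298 + j3244 → |·| = √(298²+3244²) = √10612340 ≈ 3257.7, ∠ = arctan(3244/298) ≈ 84.75°
pole (s+3): 3 + j3244 → |·| = √(3²+3244²) = √10523545 ≈ 3244, ∠ = arctan(3244/3) ≈ 89.95°
pole (s+80): 80 + j3244 → |·| = √(80²+3244²) = √10529936 ≈ 3245, ∠ = arctan(3244/80) ≈ 88.59°
pole (s+1000): 1000 + j3244 → |·| = √(1000²+3244²) = √11523536 ≈ 3394.6, ∠ = arctan(3244/1000) ≈ 72.87°
|H| = 1000 · 1.0569e+07 / 3.5734e+10 ≈ 0.29577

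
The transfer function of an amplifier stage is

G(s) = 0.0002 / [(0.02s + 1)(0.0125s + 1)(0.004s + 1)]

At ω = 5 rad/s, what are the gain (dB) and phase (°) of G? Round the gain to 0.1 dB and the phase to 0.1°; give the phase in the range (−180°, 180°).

At ω = 5 rad/s:
pole (1 + j5·0.02) = 1 + j0.1 → |·| ≈ 1.005, ∠ ≈ 5.71°
pole (1 + j5·0.0125) = 1 + j0.0625 → |·| ≈ 1.002, ∠ ≈ 3.58°
pole (1 + j5·0.004) = 1 + j0.02 → |·| ≈ 1.0002, ∠ ≈ 1.15°
|G| = 0.0002 · 1 / (1.005 · 1.002 · 1.0002) ≈ 0.00019857
Gain = 20 log₁₀(0.00019857) ≈ -74.04 dB
∠G = (0°) − (5.71° + 3.58° + 1.15°) = -10.44°

-74.0 dB, -10.4°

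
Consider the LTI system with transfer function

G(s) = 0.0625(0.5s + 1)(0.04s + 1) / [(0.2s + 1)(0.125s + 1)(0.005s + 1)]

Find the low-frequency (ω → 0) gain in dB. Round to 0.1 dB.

-24.1 dB

G(0) = 0.0625 · 1 / 1 = 0.0625
20 log₁₀(0.0625) ≈ -24.08 dB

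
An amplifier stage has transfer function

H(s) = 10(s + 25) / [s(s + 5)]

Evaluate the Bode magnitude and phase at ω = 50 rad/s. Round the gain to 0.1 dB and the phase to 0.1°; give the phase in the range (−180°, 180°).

At s = jω = j50:
zero (s+25): 25 + j50 → |·| = √(25²+50²) = √3125 ≈ 55.902, ∠ = arctan(50/25) ≈ 63.43°
pole (s+5): 5 + j50 → |·| = √(5²+50²) = √2525 ≈ 50.249, ∠ = arctan(50/5) ≈ 84.29°
pole at origin: |s| = 50, ∠ = 90.00° (in denominator)
|H| = 10 · 55.902 / 2512.5 ≈ 0.2225
Gain = 20 log₁₀(0.2225) ≈ -13.05 dB
∠H = 63.43° − 174.29° = -110.86°

-13.1 dB, -110.9°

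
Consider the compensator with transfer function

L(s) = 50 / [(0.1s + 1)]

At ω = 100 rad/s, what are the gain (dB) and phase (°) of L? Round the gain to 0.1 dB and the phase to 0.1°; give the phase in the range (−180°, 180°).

At ω = 100 rad/s:
pole (1 + j100·0.1) = 1 + j10 → |·| ≈ 10.05, ∠ ≈ 84.29°
|L| = 50 · 1 / (10.05) ≈ 4.9751
Gain = 20 log₁₀(4.9751) ≈ 13.94 dB
∠L = (0°) − (84.29°) = -84.29°

13.9 dB, -84.3°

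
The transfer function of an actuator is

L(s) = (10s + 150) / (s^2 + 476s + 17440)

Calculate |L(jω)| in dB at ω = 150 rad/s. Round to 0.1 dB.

-33.5 dB

Substitute s = j150:
Numerator: 10(j150) + 150 = 150 + j1500
Denominator: (j150)^2 + 476(j150) + 17440 = -5060 + j71400
|N| = √(150² + 1500²) ≈ 1507.5, ∠N ≈ 84.29°
|D| = √(5060² + 71400²) ≈ 71579, ∠D ≈ 94.05°
|L| = 1507.5 / 71579 ≈ 0.021061
Gain = 20 log₁₀(0.021061) ≈ -33.53 dB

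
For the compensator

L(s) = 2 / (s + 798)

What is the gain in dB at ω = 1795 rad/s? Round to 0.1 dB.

Substitute s = j1795:
Numerator: 2 = 2 + j0
Denominator: (j1795) + 798 = 798 + j1795
|N| = √(2² + 0²) ≈ 2, ∠N ≈ 0.00°
|D| = √(798² + 1795²) ≈ 1964.4, ∠D ≈ 66.03°
|L| = 2 / 1964.4 ≈ 0.0010181
Gain = 20 log₁₀(0.0010181) ≈ -59.84 dB

-59.8 dB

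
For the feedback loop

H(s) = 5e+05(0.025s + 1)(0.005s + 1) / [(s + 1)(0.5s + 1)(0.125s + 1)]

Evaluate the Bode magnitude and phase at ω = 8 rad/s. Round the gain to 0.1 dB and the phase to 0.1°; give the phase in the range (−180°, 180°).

At ω = 8 rad/s:
zero (1 + j8·0.025) = 1 + j0.2 → |·| ≈ 1.0198, ∠ ≈ 11.31°
zero (1 + j8·0.005) = 1 + j0.04 → |·| ≈ 1.0008, ∠ ≈ 2.29°
pole (1 + j8·1) = 1 + j8 → |·| ≈ 8.0623, ∠ ≈ 82.87°
pole (1 + j8·0.5) = 1 + j4 → |·| ≈ 4.1231, ∠ ≈ 75.96°
pole (1 + j8·0.125) = 1 + j1 → |·| ≈ 1.4142, ∠ ≈ 45.00°
|H| = 5e+05 · 1.0198 · 1.0008 / (8.0623 · 4.1231 · 1.4142) ≈ 10855
Gain = 20 log₁₀(10855) ≈ 80.71 dB
∠H = (11.31° + 2.29°) − (82.87° + 75.96° + 45.00°) = -190.23° ≡ 169.77° (principal value)

80.7 dB, 169.8°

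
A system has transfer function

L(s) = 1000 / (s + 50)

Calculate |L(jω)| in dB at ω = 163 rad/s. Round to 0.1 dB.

15.4 dB

Substitute s = j163:
Numerator: 1000 = 1000 + j0
Denominator: (j163) + 50 = 50 + j163
|N| = √(1000² + 0²) ≈ 1000, ∠N ≈ 0.00°
|D| = √(50² + 163²) ≈ 170.5, ∠D ≈ 72.95°
|L| = 1000 / 170.5 ≈ 5.8651
Gain = 20 log₁₀(5.8651) ≈ 15.37 dB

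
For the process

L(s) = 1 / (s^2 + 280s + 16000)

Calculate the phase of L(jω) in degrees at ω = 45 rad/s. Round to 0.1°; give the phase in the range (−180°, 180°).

Substitute s = j45:
Numerator: 1 = 1 + j0
Denominator: (j45)^2 + 280(j45) + 16000 = 13975 + j12600
|N| = √(1² + 0²) ≈ 1, ∠N ≈ 0.00°
|D| = √(13975² + 12600²) ≈ 18816, ∠D ≈ 42.04°
∠L = 0.00° − 42.04° = -42.04°

-42.0°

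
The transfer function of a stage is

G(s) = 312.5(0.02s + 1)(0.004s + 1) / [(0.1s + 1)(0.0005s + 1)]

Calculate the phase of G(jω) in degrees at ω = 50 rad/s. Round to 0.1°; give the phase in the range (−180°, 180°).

At ω = 50 rad/s:
zero (1 + j50·0.02) = 1 + j1 → |·| ≈ 1.4142, ∠ ≈ 45.00°
zero (1 + j50·0.004) = 1 + j0.2 → |·| ≈ 1.0198, ∠ ≈ 11.31°
pole (1 + j50·0.1) = 1 + j5 → |·| ≈ 5.099, ∠ ≈ 78.69°
pole (1 + j50·0.0005) = 1 + j0.025 → |·| ≈ 1.0003, ∠ ≈ 1.43°
∠G = (45.00° + 11.31°) − (78.69° + 1.43°) = -23.81°

-23.8°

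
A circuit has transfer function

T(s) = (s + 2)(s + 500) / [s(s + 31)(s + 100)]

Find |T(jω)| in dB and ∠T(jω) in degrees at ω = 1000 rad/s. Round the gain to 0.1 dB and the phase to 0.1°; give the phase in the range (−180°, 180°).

-59.1 dB, -109.2°

At s = jω = j1000:
zero (s+2): 2 + j1000 → |·| = √(2²+1000²) = √1000004 ≈ 1000, ∠ = arctan(1000/2) ≈ 89.89°
zero (s+500): 500 + j1000 → |·| = √(500²+1000²) = √1250000 ≈ 1118, ∠ = arctan(1000/500) ≈ 63.43°
pole (s+31): 31 + j1000 → |·| = √(31²+1000²) = √1000961 ≈ 1000.5, ∠ = arctan(1000/31) ≈ 88.22°
pole (s+100): 100 + j1000 → |·| = √(100²+1000²) = √1010000 ≈ 1005, ∠ = arctan(1000/100) ≈ 84.29°
pole at origin: |s| = 1000, ∠ = 90.00° (in denominator)
|T| = 1 · 1.118e+06 / 1.0055e+09 ≈ 0.0011119
Gain = 20 log₁₀(0.0011119) ≈ -59.08 dB
∠T = 153.32° − 262.51° = -109.19°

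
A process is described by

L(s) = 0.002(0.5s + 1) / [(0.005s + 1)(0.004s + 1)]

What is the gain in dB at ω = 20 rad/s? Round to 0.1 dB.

-34.0 dB

At ω = 20 rad/s:
zero (1 + j20·0.5) = 1 + j10 → |·| ≈ 10.05, ∠ ≈ 84.29°
pole (1 + j20·0.005) = 1 + j0.1 → |·| ≈ 1.005, ∠ ≈ 5.71°
pole (1 + j20·0.004) = 1 + j0.08 → |·| ≈ 1.0032, ∠ ≈ 4.57°
|L| = 0.002 · 10.05 / (1.005 · 1.0032) ≈ 0.019936
Gain = 20 log₁₀(0.019936) ≈ -34.01 dB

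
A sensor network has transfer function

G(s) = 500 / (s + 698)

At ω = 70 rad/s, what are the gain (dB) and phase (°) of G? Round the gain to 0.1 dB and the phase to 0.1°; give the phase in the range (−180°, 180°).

Substitute s = j70:
Numerator: 500 = 500 + j0
Denominator: (j70) + 698 = 698 + j70
|N| = √(500² + 0²) ≈ 500, ∠N ≈ 0.00°
|D| = √(698² + 70²) ≈ 701.5, ∠D ≈ 5.73°
|G| = 500 / 701.5 ≈ 0.71276
Gain = 20 log₁₀(0.71276) ≈ -2.94 dB
∠G = 0.00° − 5.73° = -5.73°

-2.9 dB, -5.7°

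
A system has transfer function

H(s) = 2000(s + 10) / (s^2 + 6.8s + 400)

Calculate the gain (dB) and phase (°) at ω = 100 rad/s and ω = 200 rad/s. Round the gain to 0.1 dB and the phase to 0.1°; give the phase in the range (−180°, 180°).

At s = jω = j100:
zero (s+10): 10 + j100 → |·| = √(10²+100²) = √10100 ≈ 100.5, ∠ = arctan(100/10) ≈ 84.29°
quadratic: (j100)² + 6.8·j100 + 400 = -9600 + j680 → |·| ≈ 9624.1, ∠ ≈ 175.95°
|H| = 2000 · 100.5 / 9624.1 ≈ 20.885
Gain = 20 log₁₀(20.885) ≈ 26.40 dB
∠H = 84.29° − 175.95° = -91.66°

At s = jω = j200:
zero (s+10): 10 + j200 → |·| = √(10²+200²) = √40100 ≈ 200.25, ∠ = arctan(200/10) ≈ 87.14°
quadratic: (j200)² + 6.8·j200 + 400 = -39600 + j1360 → |·| ≈ 39623, ∠ ≈ 178.03°
|H| = 2000 · 200.25 / 39623 ≈ 10.108
Gain = 20 log₁₀(10.108) ≈ 20.09 dB
∠H = 87.14° − 178.03° = -90.89°

ω = 100: 26.4 dB, -91.7°; ω = 200: 20.1 dB, -90.9°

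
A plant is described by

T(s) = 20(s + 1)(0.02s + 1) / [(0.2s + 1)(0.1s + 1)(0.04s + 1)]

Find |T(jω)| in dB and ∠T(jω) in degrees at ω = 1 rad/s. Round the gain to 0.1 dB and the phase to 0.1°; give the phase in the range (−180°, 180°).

At ω = 1 rad/s:
zero (1 + j1·1) = 1 + j1 → |·| ≈ 1.4142, ∠ ≈ 45.00°
zero (1 + j1·0.02) = 1 + j0.02 → |·| ≈ 1.0002, ∠ ≈ 1.15°
pole (1 + j1·0.2) = 1 + j0.2 → |·| ≈ 1.0198, ∠ ≈ 11.31°
pole (1 + j1·0.1) = 1 + j0.1 → |·| ≈ 1.005, ∠ ≈ 5.71°
pole (1 + j1·0.04) = 1 + j0.04 → |·| ≈ 1.0008, ∠ ≈ 2.29°
|T| = 20 · 1.4142 · 1.0002 / (1.0198 · 1.005 · 1.0008) ≈ 27.58
Gain = 20 log₁₀(27.58) ≈ 28.81 dB
∠T = (45.00° + 1.15°) − (11.31° + 5.71° + 2.29°) = 26.84°

28.8 dB, 26.8°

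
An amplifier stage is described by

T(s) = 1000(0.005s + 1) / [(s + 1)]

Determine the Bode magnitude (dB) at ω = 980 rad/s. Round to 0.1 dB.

14.2 dB

At ω = 980 rad/s:
zero (1 + j980·0.005) = 1 + j4.9 → |·| ≈ 5.001, ∠ ≈ 78.47°
pole (1 + j980·1) = 1 + j980 → |·| ≈ 980, ∠ ≈ 89.94°
|T| = 1000 · 5.001 / (980) ≈ 5.1031
Gain = 20 log₁₀(5.1031) ≈ 14.16 dB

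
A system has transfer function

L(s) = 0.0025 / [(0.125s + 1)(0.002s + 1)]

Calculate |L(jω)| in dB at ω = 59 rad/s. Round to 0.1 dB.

At ω = 59 rad/s:
pole (1 + j59·0.125) = 1 + j7.375 → |·| ≈ 7.4425, ∠ ≈ 82.28°
pole (1 + j59·0.002) = 1 + j0.118 → |·| ≈ 1.0069, ∠ ≈ 6.73°
|L| = 0.0025 · 1 / (7.4425 · 1.0069) ≈ 0.00033361
Gain = 20 log₁₀(0.00033361) ≈ -69.54 dB

-69.5 dB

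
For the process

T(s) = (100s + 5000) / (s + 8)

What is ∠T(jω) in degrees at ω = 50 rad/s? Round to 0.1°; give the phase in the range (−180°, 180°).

Substitute s = j50:
Numerator: 100(j50) + 5000 = 5000 + j5000
Denominator: (j50) + 8 = 8 + j50
|N| = √(5000² + 5000²) ≈ 7071.1, ∠N ≈ 45.00°
|D| = √(8² + 50²) ≈ 50.636, ∠D ≈ 80.91°
∠T = 45.00° − 80.91° = -35.91°

-35.9°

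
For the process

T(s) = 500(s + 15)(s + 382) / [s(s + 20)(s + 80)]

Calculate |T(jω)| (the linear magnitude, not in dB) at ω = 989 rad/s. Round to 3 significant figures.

0.540

At s = jω = j989:
zero (s+15): 15 + j989 → |·| = √(15²+989²) = √978346 ≈ 989.11, ∠ = arctan(989/15) ≈ 89.13°
zero (s+382): 382 + j989 → |·| = √(382²+989²) = √1124045 ≈ 1060.2, ∠ = arctan(989/382) ≈ 68.88°
pole (s+20): 20 + j989 → |·| = √(20²+989²) = √978521 ≈ 989.2, ∠ = arctan(989/20) ≈ 88.84°
pole (s+80): 80 + j989 → |·| = √(80²+989²) = √984521 ≈ 992.23, ∠ = arctan(989/80) ≈ 85.38°
pole at origin: |s| = 989, ∠ = 90.00° (in denominator)
|T| = 500 · 1.0487e+06 / 9.7072e+08 ≈ 0.54017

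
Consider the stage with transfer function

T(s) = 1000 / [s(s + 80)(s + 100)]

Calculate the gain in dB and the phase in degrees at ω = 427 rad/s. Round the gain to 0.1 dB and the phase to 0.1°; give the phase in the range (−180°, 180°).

At s = jω = j427:
pole (s+80): 80 + j427 → |·| = √(80²+427²) = √188729 ≈ 434.43, ∠ = arctan(427/80) ≈ 79.39°
pole (s+100): 100 + j427 → |·| = √(100²+427²) = √192329 ≈ 438.55, ∠ = arctan(427/100) ≈ 76.82°
pole at origin: |s| = 427, ∠ = 90.00° (in denominator)
|T| = 1000 / 8.1352e+07 ≈ 1.2292e-05
Gain = 20 log₁₀(1.2292e-05) ≈ -98.21 dB
∠T = 0.00° − 246.21° = -246.21° ≡ 113.79° (principal value)

-98.2 dB, 113.8°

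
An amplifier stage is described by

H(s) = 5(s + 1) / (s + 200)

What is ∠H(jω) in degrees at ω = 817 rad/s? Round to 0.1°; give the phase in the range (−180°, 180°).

13.7°

At s = jω = j817:
zero (s+1): 1 + j817 → |·| = √(1²+817²) = √667490 ≈ 817, ∠ = arctan(817/1) ≈ 89.93°
pole (s+200): 200 + j817 → |·| = √(200²+817²) = √707489 ≈ 841.12, ∠ = arctan(817/200) ≈ 76.24°
∠H = 89.93° − 76.24° = 13.69°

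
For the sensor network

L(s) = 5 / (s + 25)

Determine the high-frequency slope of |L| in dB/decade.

-20 dB/decade

Each pole contributes −20 dB/decade at high frequency; each zero contributes +20 dB/decade.
Net: 0 zero(s) − 1 pole(s) → -20 dB/decade.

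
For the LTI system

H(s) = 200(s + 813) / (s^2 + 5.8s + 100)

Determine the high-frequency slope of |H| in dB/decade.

Each pole contributes −20 dB/decade at high frequency; each zero contributes +20 dB/decade.
Net: 1 zero(s) − 2 pole(s) → -20 dB/decade.

-20 dB/decade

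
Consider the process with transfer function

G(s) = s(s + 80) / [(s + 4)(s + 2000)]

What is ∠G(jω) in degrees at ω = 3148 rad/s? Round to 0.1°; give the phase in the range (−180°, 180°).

31.0°

At s = jω = j3148:
zero (s+80): 80 + j3148 → |·| = √(80²+3148²) = √9916304 ≈ 3149, ∠ = arctan(3148/80) ≈ 88.54°
zero at origin: s = j3148 → |·| = 3148, ∠ = 90.00°
pole (s+4): 4 + j3148 → |·| = √(4²+3148²) = √9909920 ≈ 3148, ∠ = arctan(3148/4) ≈ 89.93°
pole (s+2000): 2000 + j3148 → |·| = √(2000²+3148²) = √13909904 ≈ 3729.6, ∠ = arctan(3148/2000) ≈ 57.57°
∠G = 178.54° − 147.50° = 31.04°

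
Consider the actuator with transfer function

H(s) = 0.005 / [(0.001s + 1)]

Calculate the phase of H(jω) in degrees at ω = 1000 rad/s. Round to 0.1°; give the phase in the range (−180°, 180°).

At ω = 1000 rad/s:
pole (1 + j1000·0.001) = 1 + j1 → |·| ≈ 1.4142, ∠ ≈ 45.00°
∠H = (0°) − (45.00°) = -45.00°

-45.0°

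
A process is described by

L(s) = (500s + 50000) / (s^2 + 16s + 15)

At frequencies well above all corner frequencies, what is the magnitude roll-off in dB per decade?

-20 dB/decade

Each pole contributes −20 dB/decade at high frequency; each zero contributes +20 dB/decade.
Net: 1 zero(s) − 2 pole(s) → -20 dB/decade.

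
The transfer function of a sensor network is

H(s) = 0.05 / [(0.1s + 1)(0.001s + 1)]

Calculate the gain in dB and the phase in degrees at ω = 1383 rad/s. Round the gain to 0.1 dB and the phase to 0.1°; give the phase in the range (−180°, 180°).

-73.5 dB, -143.7°

At ω = 1383 rad/s:
pole (1 + j1383·0.1) = 1 + j138.3 → |·| ≈ 138.3, ∠ ≈ 89.59°
pole (1 + j1383·0.001) = 1 + j1.383 → |·| ≈ 1.7067, ∠ ≈ 54.13°
|H| = 0.05 · 1 / (138.3 · 1.7067) ≈ 0.00021183
Gain = 20 log₁₀(0.00021183) ≈ -73.48 dB
∠H = (0°) − (89.59° + 54.13°) = -143.72°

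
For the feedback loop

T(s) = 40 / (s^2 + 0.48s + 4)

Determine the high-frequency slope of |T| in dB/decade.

Each pole contributes −20 dB/decade at high frequency; each zero contributes +20 dB/decade.
Net: 0 zero(s) − 2 pole(s) → -40 dB/decade.

-40 dB/decade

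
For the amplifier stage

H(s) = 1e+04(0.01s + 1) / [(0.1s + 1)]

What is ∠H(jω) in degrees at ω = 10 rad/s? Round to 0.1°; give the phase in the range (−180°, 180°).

At ω = 10 rad/s:
zero (1 + j10·0.01) = 1 + j0.1 → |·| ≈ 1.005, ∠ ≈ 5.71°
pole (1 + j10·0.1) = 1 + j1 → |·| ≈ 1.4142, ∠ ≈ 45.00°
∠H = (5.71°) − (45.00°) = -39.29°

-39.3°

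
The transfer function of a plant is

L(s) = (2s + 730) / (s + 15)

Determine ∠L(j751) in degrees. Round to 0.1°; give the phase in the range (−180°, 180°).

Substitute s = j751:
Numerator: 2(j751) + 730 = 730 + j1502
Denominator: (j751) + 15 = 15 + j751
|N| = √(730² + 1502²) ≈ 1670, ∠N ≈ 64.08°
|D| = √(15² + 751²) ≈ 751.15, ∠D ≈ 88.86°
∠L = 64.08° − 88.86° = -24.78°

-24.8°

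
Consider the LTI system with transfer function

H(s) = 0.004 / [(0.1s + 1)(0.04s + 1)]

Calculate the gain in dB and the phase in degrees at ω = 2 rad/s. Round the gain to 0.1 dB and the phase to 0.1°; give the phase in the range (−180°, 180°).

At ω = 2 rad/s:
pole (1 + j2·0.1) = 1 + j0.2 → |·| ≈ 1.0198, ∠ ≈ 11.31°
pole (1 + j2·0.04) = 1 + j0.08 → |·| ≈ 1.0032, ∠ ≈ 4.57°
|H| = 0.004 · 1 / (1.0198 · 1.0032) ≈ 0.0039098
Gain = 20 log₁₀(0.0039098) ≈ -48.16 dB
∠H = (0°) − (11.31° + 4.57°) = -15.88°

-48.2 dB, -15.9°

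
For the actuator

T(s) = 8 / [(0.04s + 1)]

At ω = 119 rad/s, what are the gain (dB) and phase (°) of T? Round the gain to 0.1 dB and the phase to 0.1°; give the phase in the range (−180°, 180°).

At ω = 119 rad/s:
pole (1 + j119·0.04) = 1 + j4.76 → |·| ≈ 4.8639, ∠ ≈ 78.14°
|T| = 8 · 1 / (4.8639) ≈ 1.6448
Gain = 20 log₁₀(1.6448) ≈ 4.32 dB
∠T = (0°) − (78.14°) = -78.14°

4.3 dB, -78.1°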